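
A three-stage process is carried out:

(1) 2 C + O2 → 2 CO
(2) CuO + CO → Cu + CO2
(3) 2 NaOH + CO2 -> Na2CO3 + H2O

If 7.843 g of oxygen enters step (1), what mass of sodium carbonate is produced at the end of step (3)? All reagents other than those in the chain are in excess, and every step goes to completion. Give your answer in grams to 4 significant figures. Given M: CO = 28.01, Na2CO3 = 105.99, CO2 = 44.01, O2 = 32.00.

n(O2) = 7.843 / 32.00 = 0.24509 mol.
Reaction (1): O2→CO ratio 1:2 ⇒ n(CO) = 0.49019 mol.
Reaction (2): CO→CO2 ratio 1:1 ⇒ n(CO2) = 0.49019 mol.
Reaction (3): CO2→Na2CO3 ratio 1:1 ⇒ n(Na2CO3) = 0.49019 mol.
Mass of Na2CO3 = 0.49019 × 105.99 = 51.955 g.

51.95 g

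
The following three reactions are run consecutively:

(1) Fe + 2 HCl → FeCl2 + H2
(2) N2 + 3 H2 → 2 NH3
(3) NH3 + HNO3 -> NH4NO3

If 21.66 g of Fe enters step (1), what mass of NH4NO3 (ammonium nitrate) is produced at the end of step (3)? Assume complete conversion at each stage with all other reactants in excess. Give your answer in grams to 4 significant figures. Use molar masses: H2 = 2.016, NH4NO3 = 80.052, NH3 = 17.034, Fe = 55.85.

n(Fe) = 21.66 / 55.85 = 0.38782 mol.
Reaction (1): Fe→H2 ratio 1:1 ⇒ n(H2) = 0.38782 mol.
Reaction (2): H2→NH3 ratio 3:2 ⇒ n(NH3) = 0.25855 mol.
Reaction (3): NH3→NH4NO3 ratio 1:1 ⇒ n(NH4NO3) = 0.25855 mol.
Mass of NH4NO3 = 0.25855 × 80.052 = 20.697 g.

20.70 g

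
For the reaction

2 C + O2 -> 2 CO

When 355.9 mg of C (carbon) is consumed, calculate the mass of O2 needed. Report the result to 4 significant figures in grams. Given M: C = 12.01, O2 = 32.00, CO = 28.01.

Convert: 355.9 mg = 0.35590 g.
n(C) = 0.35590 g / 12.01 g/mol = 0.029634 mol.
From the equation the C:O2 mole ratio is 2:1, so n(O2) = 0.029634 × 1/2 = 0.014817 mol.
Mass of O2 = 0.014817 mol × 32.00 g/mol = 0.47414 g.

0.4741 g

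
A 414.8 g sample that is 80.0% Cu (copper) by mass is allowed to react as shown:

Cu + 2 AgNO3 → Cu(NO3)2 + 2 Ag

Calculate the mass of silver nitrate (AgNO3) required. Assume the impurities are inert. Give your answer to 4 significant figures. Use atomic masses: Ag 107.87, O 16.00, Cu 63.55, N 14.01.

1774 g

Mass of pure Cu = 414.8 g × 0.800 = 331.84 g.
M(Cu) = 63.55 g/mol.
M(AgNO3) = 107.87 + 14.01 + 3(16.00) = 169.88 g/mol.
n(Cu) = 331.84 g / 63.55 g/mol = 5.2217 mol.
From the equation the Cu:AgNO3 mole ratio is 1:2, so n(AgNO3) = 5.2217 × 2/1 = 10.443 mol.
Mass of AgNO3 = 10.443 mol × 169.88 g/mol = 1774.1 g.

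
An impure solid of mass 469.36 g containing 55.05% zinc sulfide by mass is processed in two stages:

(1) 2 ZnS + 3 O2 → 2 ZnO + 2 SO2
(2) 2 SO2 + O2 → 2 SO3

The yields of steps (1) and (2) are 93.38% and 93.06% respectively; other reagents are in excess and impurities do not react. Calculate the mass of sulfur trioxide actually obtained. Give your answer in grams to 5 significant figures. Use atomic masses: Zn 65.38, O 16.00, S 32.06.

Pure ZnS = 469.36 × 0.5505 = 258.383 g.
M(ZnS) = 65.38 + 32.06 = 97.44 g/mol.
M(SO3) = 32.06 + 3(16.00) = 80.06 g/mol.
n(ZnS) = 258.383 / 97.44 = 2.65171 mol.
Step 1 (ZnS:SO2 = 2:2): theoretical n(SO2) = 2.65171 mol; at 93.38% yield, n(SO2) = 2.47617 mol.
Step 2 (SO2:SO3 = 2:2): theoretical n(SO3) = 2.47617 mol, so theoretical mass = 2.47617 × 80.06 = 198.242 g.
At 93.06% yield, actual mass of SO3 = 198.242 × 0.9306 = 184.484 g.

184.48 g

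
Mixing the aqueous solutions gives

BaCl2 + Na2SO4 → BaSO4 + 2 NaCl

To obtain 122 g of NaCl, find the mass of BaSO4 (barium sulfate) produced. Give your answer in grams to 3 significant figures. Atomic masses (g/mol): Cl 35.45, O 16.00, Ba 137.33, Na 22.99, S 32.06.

M(NaCl) = 22.99 + 35.45 = 58.44 g/mol.
M(BaSO4) = 137.33 + 32.06 + 4(16.00) = 233.39 g/mol.
n(NaCl) = 122.0 g / 58.44 g/mol = 2.088 mol.
From the equation the NaCl:BaSO4 mole ratio is 2:1, so n(BaSO4) = 2.088 × 1/2 = 1.044 mol.
Mass of BaSO4 = 1.044 mol × 233.39 g/mol = 243.6 g.

244 g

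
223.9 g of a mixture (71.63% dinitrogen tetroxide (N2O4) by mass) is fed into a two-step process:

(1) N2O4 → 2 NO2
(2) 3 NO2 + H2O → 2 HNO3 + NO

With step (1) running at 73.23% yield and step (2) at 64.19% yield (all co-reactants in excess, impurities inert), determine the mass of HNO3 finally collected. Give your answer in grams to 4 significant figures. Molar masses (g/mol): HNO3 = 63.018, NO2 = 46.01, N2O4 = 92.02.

68.84 g

Pure N2O4 = 223.9 × 0.7163 = 160.38 g.
n(N2O4) = 160.38 / 92.02 = 1.7429 mol.
Step 1 (N2O4:NO2 = 1:2): theoretical n(NO2) = 3.4858 mol; at 73.23% yield, n(NO2) = 2.5526 mol.
Step 2 (NO2:HNO3 = 3:2): theoretical n(HNO3) = 1.7017 mol, so theoretical mass = 1.7017 × 63.018 = 107.24 g.
At 64.19% yield, actual mass of HNO3 = 107.24 × 0.6419 = 68.838 g.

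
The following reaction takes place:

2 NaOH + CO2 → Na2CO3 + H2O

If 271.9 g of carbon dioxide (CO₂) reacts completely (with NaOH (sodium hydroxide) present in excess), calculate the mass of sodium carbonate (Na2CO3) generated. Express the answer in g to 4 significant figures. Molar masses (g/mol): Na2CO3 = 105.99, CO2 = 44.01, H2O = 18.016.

n(CO2) = 271.90 g / 44.01 g/mol = 6.1781 mol.
From the equation the CO2:Na2CO3 mole ratio is 1:1, so n(Na2CO3) = 6.1781 × 1/1 = 6.1781 mol.
Mass of Na2CO3 = 6.1781 mol × 105.99 g/mol = 654.82 g.

654.8 g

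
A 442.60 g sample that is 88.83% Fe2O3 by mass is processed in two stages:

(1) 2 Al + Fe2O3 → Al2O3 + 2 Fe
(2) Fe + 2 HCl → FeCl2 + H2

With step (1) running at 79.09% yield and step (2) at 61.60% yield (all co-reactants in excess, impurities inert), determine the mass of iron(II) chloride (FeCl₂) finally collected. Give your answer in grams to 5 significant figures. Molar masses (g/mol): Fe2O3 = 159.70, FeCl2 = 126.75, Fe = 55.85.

Pure Fe2O3 = 442.60 × 0.8883 = 393.162 g.
n(Fe2O3) = 393.162 / 159.70 = 2.46188 mol.
Step 1 (Fe2O3:Fe = 1:2): theoretical n(Fe) = 4.92375 mol; at 79.09% yield, n(Fe) = 3.89420 mol.
Step 2 (Fe:FeCl2 = 1:1): theoretical n(FeCl2) = 3.89420 mol, so theoretical mass = 3.89420 × 126.75 = 493.589 g.
At 61.60% yield, actual mass of FeCl2 = 493.589 × 0.6160 = 304.051 g.

304.05 g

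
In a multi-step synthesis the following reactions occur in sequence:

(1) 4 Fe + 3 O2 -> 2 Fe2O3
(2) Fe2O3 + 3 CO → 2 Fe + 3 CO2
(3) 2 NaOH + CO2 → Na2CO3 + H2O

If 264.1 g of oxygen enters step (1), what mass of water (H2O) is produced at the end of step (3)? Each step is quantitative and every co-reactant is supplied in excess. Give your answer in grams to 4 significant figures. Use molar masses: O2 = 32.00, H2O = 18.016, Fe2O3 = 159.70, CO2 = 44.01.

n(O2) = 264.1 / 32.00 = 8.2531 mol.
Reaction (1): O2→Fe2O3 ratio 3:2 ⇒ n(Fe2O3) = 5.5021 mol.
Reaction (2): Fe2O3→CO2 ratio 1:3 ⇒ n(CO2) = 16.506 mol.
Reaction (3): CO2→H2O ratio 1:1 ⇒ n(H2O) = 16.506 mol.
Mass of H2O = 16.506 × 18.016 = 297.38 g.

297.4 g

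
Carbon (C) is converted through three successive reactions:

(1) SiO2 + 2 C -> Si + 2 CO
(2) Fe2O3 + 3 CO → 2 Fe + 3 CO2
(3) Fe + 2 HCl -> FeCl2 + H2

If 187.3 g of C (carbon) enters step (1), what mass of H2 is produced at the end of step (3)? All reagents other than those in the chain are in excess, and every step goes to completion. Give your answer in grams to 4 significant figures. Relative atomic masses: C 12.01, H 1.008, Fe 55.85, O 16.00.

20.96 g

M(C) = 12.01 g/mol.
M(H2) = 2(1.008) = 2.016 g/mol.
n(C) = 187.3 / 12.01 = 15.595 mol.
Reaction (1): C→CO ratio 2:2 ⇒ n(CO) = 15.595 mol.
Reaction (2): CO→Fe ratio 3:2 ⇒ n(Fe) = 10.397 mol.
Reaction (3): Fe→H2 ratio 1:1 ⇒ n(H2) = 10.397 mol.
Mass of H2 = 10.397 × 2.016 = 20.960 g.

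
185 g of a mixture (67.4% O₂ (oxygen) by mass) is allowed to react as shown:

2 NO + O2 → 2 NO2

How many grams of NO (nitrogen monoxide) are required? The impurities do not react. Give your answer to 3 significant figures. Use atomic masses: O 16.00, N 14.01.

Mass of pure O2 = 185 g × 0.674 = 124.7 g.
M(O2) = 2(16.00) = 32.00 g/mol.
M(NO) = 14.01 + 16.00 = 30.01 g/mol.
n(O2) = 124.7 g / 32.00 g/mol = 3.897 mol.
From the equation the O2:NO mole ratio is 1:2, so n(NO) = 3.897 × 2/1 = 7.793 mol.
Mass of NO = 7.793 mol × 30.01 g/mol = 233.9 g.

234 g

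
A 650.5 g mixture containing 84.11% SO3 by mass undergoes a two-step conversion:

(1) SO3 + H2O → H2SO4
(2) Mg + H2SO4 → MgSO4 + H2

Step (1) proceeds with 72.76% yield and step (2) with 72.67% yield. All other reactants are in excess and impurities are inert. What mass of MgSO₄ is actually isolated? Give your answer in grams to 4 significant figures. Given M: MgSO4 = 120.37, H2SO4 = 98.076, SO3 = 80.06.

435.0 g

Pure SO3 = 650.5 × 0.8411 = 547.14 g.
n(SO3) = 547.14 / 80.06 = 6.8341 mol.
Step 1 (SO3:H2SO4 = 1:1): theoretical n(H2SO4) = 6.8341 mol; at 72.76% yield, n(H2SO4) = 4.9725 mol.
Step 2 (H2SO4:MgSO4 = 1:1): theoretical n(MgSO4) = 4.9725 mol, so theoretical mass = 4.9725 × 120.37 = 598.54 g.
At 72.67% yield, actual mass of MgSO4 = 598.54 × 0.7267 = 434.96 g.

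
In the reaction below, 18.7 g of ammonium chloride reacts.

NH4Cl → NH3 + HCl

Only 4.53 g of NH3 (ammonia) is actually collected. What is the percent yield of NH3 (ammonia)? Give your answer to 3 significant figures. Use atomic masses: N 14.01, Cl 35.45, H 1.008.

76.1 %

M(NH4Cl) = 14.01 + 4(1.008) + 35.45 = 53.492 g/mol.
M(NH3) = 14.01 + 3(1.008) = 17.034 g/mol.
n(NH4Cl) = 18.70 g / 53.492 g/mol = 0.3496 mol.
From the equation the NH4Cl:NH3 mole ratio is 1:1, so n(NH3) = 0.3496 × 1/1 = 0.3496 mol.
Mass of NH3 = 0.3496 mol × 17.034 g/mol = 5.955 g.
This is the theoretical yield. Percent yield = 4.53 g / 5.955 g × 100% = 76.07%.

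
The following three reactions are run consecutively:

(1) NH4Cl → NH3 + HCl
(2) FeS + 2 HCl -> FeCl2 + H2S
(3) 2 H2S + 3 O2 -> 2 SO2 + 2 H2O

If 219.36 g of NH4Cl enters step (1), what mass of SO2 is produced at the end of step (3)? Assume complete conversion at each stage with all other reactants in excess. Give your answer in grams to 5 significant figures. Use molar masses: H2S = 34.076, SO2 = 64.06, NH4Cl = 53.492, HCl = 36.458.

n(NH4Cl) = 219.36 / 53.492 = 4.10080 mol.
Reaction (1): NH4Cl→HCl ratio 1:1 ⇒ n(HCl) = 4.10080 mol.
Reaction (2): HCl→H2S ratio 2:1 ⇒ n(H2S) = 2.05040 mol.
Reaction (3): H2S→SO2 ratio 2:2 ⇒ n(SO2) = 2.05040 mol.
Mass of SO2 = 2.05040 × 64.06 = 131.349 g.

131.35 g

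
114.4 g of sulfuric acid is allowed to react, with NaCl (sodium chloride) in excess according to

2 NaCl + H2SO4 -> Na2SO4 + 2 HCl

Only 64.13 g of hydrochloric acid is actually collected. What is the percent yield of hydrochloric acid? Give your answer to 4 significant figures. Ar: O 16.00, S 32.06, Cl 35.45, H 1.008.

75.40 %

M(H2SO4) = 2(1.008) + 32.06 + 4(16.00) = 98.076 g/mol.
M(HCl) = 1.008 + 35.45 = 36.458 g/mol.
n(H2SO4) = 114.40 g / 98.076 g/mol = 1.1664 mol.
From the equation the H2SO4:HCl mole ratio is 1:2, so n(HCl) = 1.1664 × 2/1 = 2.3329 mol.
Mass of HCl = 2.3329 mol × 36.458 g/mol = 85.052 g.
This is the theoretical yield. Percent yield = 64.13 g / 85.052 g × 100% = 75.401%.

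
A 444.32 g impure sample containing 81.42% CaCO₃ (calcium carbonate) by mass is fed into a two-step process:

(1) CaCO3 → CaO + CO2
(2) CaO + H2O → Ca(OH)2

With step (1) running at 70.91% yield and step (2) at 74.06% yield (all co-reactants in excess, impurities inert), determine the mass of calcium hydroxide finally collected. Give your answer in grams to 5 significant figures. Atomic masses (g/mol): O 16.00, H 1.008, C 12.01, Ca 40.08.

140.64 g

Pure CaCO3 = 444.32 × 0.8142 = 361.765 g.
M(CaCO3) = 40.08 + 12.01 + 3(16.00) = 100.09 g/mol.
M(Ca(OH)2) = 40.08 + 2(16.00) + 2(1.008) = 74.096 g/mol.
n(CaCO3) = 361.765 / 100.09 = 3.61440 mol.
Step 1 (CaCO3:CaO = 1:1): theoretical n(CaO) = 3.61440 mol; at 70.91% yield, n(CaO) = 2.56297 mol.
Step 2 (CaO:Ca(OH)2 = 1:1): theoretical n(Ca(OH)2) = 2.56297 mol, so theoretical mass = 2.56297 × 74.096 = 189.906 g.
At 74.06% yield, actual mass of Ca(OH)2 = 189.906 × 0.7406 = 140.644 g.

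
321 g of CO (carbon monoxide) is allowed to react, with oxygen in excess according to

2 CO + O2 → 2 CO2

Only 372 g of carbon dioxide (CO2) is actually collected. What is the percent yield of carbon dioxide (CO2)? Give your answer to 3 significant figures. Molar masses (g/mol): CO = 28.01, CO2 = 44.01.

73.8 %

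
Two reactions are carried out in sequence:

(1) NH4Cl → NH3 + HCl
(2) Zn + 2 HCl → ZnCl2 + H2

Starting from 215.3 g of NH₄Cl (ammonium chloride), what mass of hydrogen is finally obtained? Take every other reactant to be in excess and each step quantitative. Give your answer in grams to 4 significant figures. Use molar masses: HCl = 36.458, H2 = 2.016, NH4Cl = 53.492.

n(NH4Cl) = 215.30 / 53.492 = 4.0249 mol.
Step 1 gives a 1:1 ratio of NH4Cl to HCl, so n(HCl) = 4.0249 mol.
In step 2 the HCl:H2 ratio is 2:1, so n(H2) = 2.0125 mol.
Mass of H2 = 2.0125 × 2.016 = 4.0571 g.

4.057 g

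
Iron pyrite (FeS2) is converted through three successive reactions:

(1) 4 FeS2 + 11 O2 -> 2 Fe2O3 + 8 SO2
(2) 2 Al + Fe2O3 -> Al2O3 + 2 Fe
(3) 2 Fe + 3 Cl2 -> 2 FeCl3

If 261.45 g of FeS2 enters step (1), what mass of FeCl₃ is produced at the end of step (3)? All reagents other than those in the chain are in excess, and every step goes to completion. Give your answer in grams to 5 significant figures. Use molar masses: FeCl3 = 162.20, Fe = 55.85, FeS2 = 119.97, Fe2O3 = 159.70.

n(FeS2) = 261.45 / 119.97 = 2.17929 mol.
Reaction (1): FeS2→Fe2O3 ratio 4:2 ⇒ n(Fe2O3) = 1.08965 mol.
Reaction (2): Fe2O3→Fe ratio 1:2 ⇒ n(Fe) = 2.17929 mol.
Reaction (3): Fe→FeCl3 ratio 2:2 ⇒ n(FeCl3) = 2.17929 mol.
Mass of FeCl3 = 2.17929 × 162.20 = 353.482 g.

353.48 g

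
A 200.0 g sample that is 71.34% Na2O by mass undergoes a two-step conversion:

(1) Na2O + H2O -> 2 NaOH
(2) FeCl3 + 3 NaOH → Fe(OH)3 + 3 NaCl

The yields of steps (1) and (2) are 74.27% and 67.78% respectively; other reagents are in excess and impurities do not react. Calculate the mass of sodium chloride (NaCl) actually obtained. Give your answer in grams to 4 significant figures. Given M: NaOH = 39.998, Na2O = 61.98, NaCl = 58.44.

135.4 g

Pure Na2O = 200.0 × 0.7134 = 142.68 g.
n(Na2O) = 142.68 / 61.98 = 2.3020 mol.
Step 1 (Na2O:NaOH = 1:2): theoretical n(NaOH) = 4.6041 mol; at 74.27% yield, n(NaOH) = 3.4194 mol.
Step 2 (NaOH:NaCl = 3:3): theoretical n(NaCl) = 3.4194 mol, so theoretical mass = 3.4194 × 58.44 = 199.83 g.
At 67.78% yield, actual mass of NaCl = 199.83 × 0.6778 = 135.45 g.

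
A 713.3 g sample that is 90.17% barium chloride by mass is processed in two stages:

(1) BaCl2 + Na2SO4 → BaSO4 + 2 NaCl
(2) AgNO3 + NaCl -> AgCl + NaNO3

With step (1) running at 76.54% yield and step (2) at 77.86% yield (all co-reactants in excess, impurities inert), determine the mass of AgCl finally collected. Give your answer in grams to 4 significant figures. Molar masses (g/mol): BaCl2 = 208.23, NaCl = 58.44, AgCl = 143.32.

Pure BaCl2 = 713.3 × 0.9017 = 643.18 g.
n(BaCl2) = 643.18 / 208.23 = 3.0888 mol.
Step 1 (BaCl2:NaCl = 1:2): theoretical n(NaCl) = 6.1776 mol; at 76.54% yield, n(NaCl) = 4.7283 mol.
Step 2 (NaCl:AgCl = 1:1): theoretical n(AgCl) = 4.7283 mol, so theoretical mass = 4.7283 × 143.32 = 677.67 g.
At 77.86% yield, actual mass of AgCl = 677.67 × 0.7786 = 527.63 g.

527.6 g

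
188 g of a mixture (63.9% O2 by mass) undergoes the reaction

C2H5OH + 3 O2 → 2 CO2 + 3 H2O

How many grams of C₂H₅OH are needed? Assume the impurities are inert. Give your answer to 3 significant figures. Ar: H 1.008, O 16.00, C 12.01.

Mass of pure O2 = 188 g × 0.639 = 120.1 g.
M(O2) = 2(16.00) = 32.00 g/mol.
M(C2H5OH) = 2(12.01) + 6(1.008) + 16.00 = 46.068 g/mol.
n(O2) = 120.1 g / 32.00 g/mol = 3.754 mol.
From the equation the O2:C2H5OH mole ratio is 3:1, so n(C2H5OH) = 3.754 × 1/3 = 1.251 mol.
Mass of C2H5OH = 1.251 mol × 46.068 g/mol = 57.65 g.

57.6 g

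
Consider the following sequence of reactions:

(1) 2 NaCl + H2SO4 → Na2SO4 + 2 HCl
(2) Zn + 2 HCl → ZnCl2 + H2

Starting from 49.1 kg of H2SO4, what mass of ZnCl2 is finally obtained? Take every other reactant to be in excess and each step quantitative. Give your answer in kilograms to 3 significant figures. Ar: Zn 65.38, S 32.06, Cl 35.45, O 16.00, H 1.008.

M(H2SO4) = 2(1.008) + 32.06 + 4(16.00) = 98.076 g/mol.
M(ZnCl2) = 65.38 + 2(35.45) = 136.28 g/mol.
49.1 kg = 49100 g.
n(H2SO4) = 49100 / 98.076 = 500.6 mol.
Step 1 gives a 1:2 ratio of H2SO4 to HCl, so n(HCl) = 1001 mol.
In step 2 the HCl:ZnCl2 ratio is 2:1, so n(ZnCl2) = 500.6 mol.
Mass of ZnCl2 = 500.6 × 136.28 = 68230 g = 68.2 kg.

68.2 kg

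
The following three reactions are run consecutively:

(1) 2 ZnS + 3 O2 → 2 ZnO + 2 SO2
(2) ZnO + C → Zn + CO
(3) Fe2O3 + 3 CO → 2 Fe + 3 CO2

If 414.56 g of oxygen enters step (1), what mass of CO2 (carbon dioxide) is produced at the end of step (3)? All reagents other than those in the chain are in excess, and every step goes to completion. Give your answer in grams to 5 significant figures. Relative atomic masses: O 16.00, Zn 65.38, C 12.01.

M(O2) = 2(16.00) = 32.00 g/mol.
M(CO2) = 12.01 + 2(16.00) = 44.01 g/mol.
n(O2) = 414.56 / 32.00 = 12.9550 mol.
Reaction (1): O2→ZnO ratio 3:2 ⇒ n(ZnO) = 8.63667 mol.
Reaction (2): ZnO→CO ratio 1:1 ⇒ n(CO) = 8.63667 mol.
Reaction (3): CO→CO2 ratio 3:3 ⇒ n(CO2) = 8.63667 mol.
Mass of CO2 = 8.63667 × 44.01 = 380.100 g.

380.10 g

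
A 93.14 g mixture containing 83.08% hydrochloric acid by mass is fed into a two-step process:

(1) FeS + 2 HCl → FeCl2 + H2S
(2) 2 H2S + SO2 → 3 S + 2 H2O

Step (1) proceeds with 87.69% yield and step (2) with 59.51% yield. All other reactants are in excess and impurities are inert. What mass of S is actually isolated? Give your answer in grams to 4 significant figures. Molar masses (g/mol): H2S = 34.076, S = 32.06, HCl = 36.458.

Pure HCl = 93.14 × 0.8308 = 77.381 g.
n(HCl) = 77.381 / 36.458 = 2.1225 mol.
Step 1 (HCl:H2S = 2:1): theoretical n(H2S) = 1.0612 mol; at 87.69% yield, n(H2S) = 0.93059 mol.
Step 2 (H2S:S = 2:3): theoretical n(S) = 1.3959 mol, so theoretical mass = 1.3959 × 32.06 = 44.752 g.
At 59.51% yield, actual mass of S = 44.752 × 0.5951 = 26.632 g.

26.63 g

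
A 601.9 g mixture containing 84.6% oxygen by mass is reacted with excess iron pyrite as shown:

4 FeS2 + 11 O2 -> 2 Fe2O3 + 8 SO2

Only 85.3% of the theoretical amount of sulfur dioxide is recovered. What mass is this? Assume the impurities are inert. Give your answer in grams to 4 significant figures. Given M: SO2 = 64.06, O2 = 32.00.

632.4 g

Pure O2 available = 601.9 g × 0.846 = 509.21 g.
n(O2) = 509.21 g / 32.00 g/mol = 15.913 mol.
From the equation the O2:SO2 mole ratio is 11:8, so n(SO2) = 15.913 × 8/11 = 11.573 mol.
Mass of SO2 = 11.573 mol × 64.06 g/mol = 741.36 g.
Actual mass collected = 741.36 g × 0.853 = 632.38 g.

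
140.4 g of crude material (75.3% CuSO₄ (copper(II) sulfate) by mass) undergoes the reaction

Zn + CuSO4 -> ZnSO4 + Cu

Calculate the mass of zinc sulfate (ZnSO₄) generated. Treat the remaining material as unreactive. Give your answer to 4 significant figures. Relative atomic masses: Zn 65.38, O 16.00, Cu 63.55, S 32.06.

106.9 g

Mass of pure CuSO4 = 140.4 g × 0.753 = 105.72 g.
M(CuSO4) = 63.55 + 32.06 + 4(16.00) = 159.61 g/mol.
M(ZnSO4) = 65.38 + 32.06 + 4(16.00) = 161.44 g/mol.
n(CuSO4) = 105.72 g / 159.61 g/mol = 0.66237 mol.
From the equation the CuSO4:ZnSO4 mole ratio is 1:1, so n(ZnSO4) = 0.66237 × 1/1 = 0.66237 mol.
Mass of ZnSO4 = 0.66237 mol × 161.44 g/mol = 106.93 g.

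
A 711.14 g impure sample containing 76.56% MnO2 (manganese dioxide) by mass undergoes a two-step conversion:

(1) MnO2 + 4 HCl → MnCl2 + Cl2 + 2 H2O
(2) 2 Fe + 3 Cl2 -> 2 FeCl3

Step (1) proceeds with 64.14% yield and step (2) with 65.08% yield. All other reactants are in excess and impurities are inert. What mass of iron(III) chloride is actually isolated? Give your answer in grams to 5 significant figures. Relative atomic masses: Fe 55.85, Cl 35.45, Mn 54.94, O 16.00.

282.67 g

Pure MnO2 = 711.14 × 0.7656 = 544.449 g.
M(MnO2) = 54.94 + 2(16.00) = 86.94 g/mol.
M(FeCl3) = 55.85 + 3(35.45) = 162.20 g/mol.
n(MnO2) = 544.449 / 86.94 = 6.26235 mol.
Step 1 (MnO2:Cl2 = 1:1): theoretical n(Cl2) = 6.26235 mol; at 64.14% yield, n(Cl2) = 4.01667 mol.
Step 2 (Cl2:FeCl3 = 3:2): theoretical n(FeCl3) = 2.67778 mol, so theoretical mass = 2.67778 × 162.20 = 434.336 g.
At 65.08% yield, actual mass of FeCl3 = 434.336 × 0.6508 = 282.666 g.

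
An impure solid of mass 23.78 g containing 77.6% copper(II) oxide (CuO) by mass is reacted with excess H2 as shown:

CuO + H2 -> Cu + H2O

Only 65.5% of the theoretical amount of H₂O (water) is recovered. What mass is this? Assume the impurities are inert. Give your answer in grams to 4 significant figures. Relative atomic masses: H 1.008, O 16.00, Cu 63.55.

Pure CuO available = 23.78 g × 0.776 = 18.453 g.
M(CuO) = 63.55 + 16.00 = 79.55 g/mol.
M(H2O) = 2(1.008) + 16.00 = 18.016 g/mol.
n(CuO) = 18.453 g / 79.55 g/mol = 0.23197 mol.
From the equation the CuO:H2O mole ratio is 1:1, so n(H2O) = 0.23197 × 1/1 = 0.23197 mol.
Mass of H2O = 0.23197 mol × 18.016 g/mol = 4.1792 g.
Actual mass collected = 4.1792 g × 0.655 = 2.7374 g.

2.737 g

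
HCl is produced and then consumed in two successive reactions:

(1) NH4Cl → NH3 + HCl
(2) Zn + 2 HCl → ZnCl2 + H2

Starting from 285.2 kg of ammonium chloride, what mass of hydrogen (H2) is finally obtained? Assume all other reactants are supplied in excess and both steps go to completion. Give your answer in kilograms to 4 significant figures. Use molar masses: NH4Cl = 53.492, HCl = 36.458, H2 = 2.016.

285.2 kg = 285200 g.
n(NH4Cl) = 285200 / 53.492 = 5331.6 mol.
Step 1 gives a 1:1 ratio of NH4Cl to HCl, so n(HCl) = 5331.6 mol.
In step 2 the HCl:H2 ratio is 2:1, so n(H2) = 2665.8 mol.
Mass of H2 = 2665.8 × 2.016 = 5374.3 g = 5.374 kg.

5.374 kg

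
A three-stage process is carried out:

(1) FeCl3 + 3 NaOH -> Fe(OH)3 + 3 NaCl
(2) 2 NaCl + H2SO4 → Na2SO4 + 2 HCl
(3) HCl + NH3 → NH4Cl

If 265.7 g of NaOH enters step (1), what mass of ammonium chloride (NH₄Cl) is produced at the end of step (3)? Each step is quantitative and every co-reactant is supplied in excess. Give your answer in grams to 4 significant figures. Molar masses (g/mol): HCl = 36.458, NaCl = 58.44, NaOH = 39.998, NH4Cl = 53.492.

n(NaOH) = 265.7 / 39.998 = 6.6428 mol.
Reaction (1): NaOH→NaCl ratio 3:3 ⇒ n(NaCl) = 6.6428 mol.
Reaction (2): NaCl→HCl ratio 2:2 ⇒ n(HCl) = 6.6428 mol.
Reaction (3): HCl→NH4Cl ratio 1:1 ⇒ n(NH4Cl) = 6.6428 mol.
Mass of NH4Cl = 6.6428 × 53.492 = 355.34 g.

355.3 g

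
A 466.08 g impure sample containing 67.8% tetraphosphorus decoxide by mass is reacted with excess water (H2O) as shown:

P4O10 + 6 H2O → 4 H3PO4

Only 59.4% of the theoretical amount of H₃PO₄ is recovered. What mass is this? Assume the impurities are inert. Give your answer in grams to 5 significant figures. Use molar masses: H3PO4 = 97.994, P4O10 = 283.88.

259.18 g

Pure P4O10 available = 466.08 g × 0.678 = 316.002 g.
n(P4O10) = 316.002 g / 283.88 g/mol = 1.11315 mol.
From the equation the P4O10:H3PO4 mole ratio is 1:4, so n(H3PO4) = 1.11315 × 4/1 = 4.45262 mol.
Mass of H3PO4 = 4.45262 mol × 97.994 g/mol = 436.330 g.
Actual mass collected = 436.330 g × 0.594 = 259.180 g.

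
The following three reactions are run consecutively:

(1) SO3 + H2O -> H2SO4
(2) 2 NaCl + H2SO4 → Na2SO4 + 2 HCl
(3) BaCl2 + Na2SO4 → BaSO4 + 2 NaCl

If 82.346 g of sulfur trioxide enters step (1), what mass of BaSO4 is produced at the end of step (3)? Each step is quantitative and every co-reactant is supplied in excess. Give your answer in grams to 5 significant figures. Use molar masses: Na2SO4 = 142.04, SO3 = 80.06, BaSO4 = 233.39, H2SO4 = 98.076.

240.05 g

n(SO3) = 82.346 / 80.06 = 1.02855 mol.
Reaction (1): SO3→H2SO4 ratio 1:1 ⇒ n(H2SO4) = 1.02855 mol.
Reaction (2): H2SO4→Na2SO4 ratio 1:1 ⇒ n(Na2SO4) = 1.02855 mol.
Reaction (3): Na2SO4→BaSO4 ratio 1:1 ⇒ n(BaSO4) = 1.02855 mol.
Mass of BaSO4 = 1.02855 × 233.39 = 240.054 g.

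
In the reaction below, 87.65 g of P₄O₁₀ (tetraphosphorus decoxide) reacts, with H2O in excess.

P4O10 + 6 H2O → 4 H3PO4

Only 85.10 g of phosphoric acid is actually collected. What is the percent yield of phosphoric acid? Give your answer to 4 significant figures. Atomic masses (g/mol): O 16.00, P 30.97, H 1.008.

M(P4O10) = 4(30.97) + 10(16.00) = 283.88 g/mol.
M(H3PO4) = 3(1.008) + 30.97 + 4(16.00) = 97.994 g/mol.
n(P4O10) = 87.650 g / 283.88 g/mol = 0.30876 mol.
From the equation the P4O10:H3PO4 mole ratio is 1:4, so n(H3PO4) = 0.30876 × 4/1 = 1.2350 mol.
Mass of H3PO4 = 1.2350 mol × 97.994 g/mol = 121.03 g.
This is the theoretical yield. Percent yield = 85.10 g / 121.03 g × 100% = 70.316%.

70.32 %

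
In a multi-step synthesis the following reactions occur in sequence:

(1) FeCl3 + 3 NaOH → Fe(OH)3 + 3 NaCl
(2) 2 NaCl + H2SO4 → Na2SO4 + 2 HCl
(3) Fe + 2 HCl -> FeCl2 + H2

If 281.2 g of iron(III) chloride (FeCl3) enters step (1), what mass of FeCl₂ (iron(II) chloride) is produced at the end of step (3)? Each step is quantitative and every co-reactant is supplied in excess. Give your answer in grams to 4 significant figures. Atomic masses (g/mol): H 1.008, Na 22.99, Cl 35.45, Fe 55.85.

M(FeCl3) = 55.85 + 3(35.45) = 162.20 g/mol.
M(FeCl2) = 55.85 + 2(35.45) = 126.75 g/mol.
n(FeCl3) = 281.2 / 162.20 = 1.7337 mol.
Reaction (1): FeCl3→NaCl ratio 1:3 ⇒ n(NaCl) = 5.2010 mol.
Reaction (2): NaCl→HCl ratio 2:2 ⇒ n(HCl) = 5.2010 mol.
Reaction (3): HCl→FeCl2 ratio 2:1 ⇒ n(FeCl2) = 2.6005 mol.
Mass of FeCl2 = 2.6005 × 126.75 = 329.61 g.

329.6 g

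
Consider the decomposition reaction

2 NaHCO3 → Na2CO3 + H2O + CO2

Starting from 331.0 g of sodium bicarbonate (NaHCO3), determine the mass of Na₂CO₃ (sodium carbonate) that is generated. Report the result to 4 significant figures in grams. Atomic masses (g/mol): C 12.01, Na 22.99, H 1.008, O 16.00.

208.8 g

M(NaHCO3) = 22.99 + 1.008 + 12.01 + 3(16.00) = 84.008 g/mol.
M(Na2CO3) = 2(22.99) + 12.01 + 3(16.00) = 105.99 g/mol.
n(NaHCO3) = 331.00 g / 84.008 g/mol = 3.9401 mol.
From the equation the NaHCO3:Na2CO3 mole ratio is 2:1, so n(Na2CO3) = 3.9401 × 1/2 = 1.9701 mol.
Mass of Na2CO3 = 1.9701 mol × 105.99 g/mol = 208.81 g.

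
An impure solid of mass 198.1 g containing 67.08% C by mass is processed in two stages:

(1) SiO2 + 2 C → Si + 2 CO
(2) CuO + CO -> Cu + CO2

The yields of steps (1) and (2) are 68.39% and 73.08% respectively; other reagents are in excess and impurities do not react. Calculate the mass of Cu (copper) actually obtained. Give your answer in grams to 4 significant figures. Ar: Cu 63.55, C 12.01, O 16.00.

351.4 g

Pure C = 198.1 × 0.6708 = 132.89 g.
M(C) = 12.01 g/mol.
M(Cu) = 63.55 g/mol.
n(C) = 132.89 / 12.01 = 11.065 mol.
Step 1 (C:CO = 2:2): theoretical n(CO) = 11.065 mol; at 68.39% yield, n(CO) = 7.5671 mol.
Step 2 (CO:Cu = 1:1): theoretical n(Cu) = 7.5671 mol, so theoretical mass = 7.5671 × 63.55 = 480.89 g.
At 73.08% yield, actual mass of Cu = 480.89 × 0.7308 = 351.43 g.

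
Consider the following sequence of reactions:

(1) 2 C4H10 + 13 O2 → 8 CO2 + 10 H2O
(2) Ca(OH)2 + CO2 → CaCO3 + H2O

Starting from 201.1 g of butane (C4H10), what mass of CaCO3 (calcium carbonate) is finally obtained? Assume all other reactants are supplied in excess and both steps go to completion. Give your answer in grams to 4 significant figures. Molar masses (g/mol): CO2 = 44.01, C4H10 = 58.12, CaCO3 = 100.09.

1385 g

n(C4H10) = 201.10 / 58.12 = 3.4601 mol.
Step 1 gives a 2:8 ratio of C4H10 to CO2, so n(CO2) = 13.840 mol.
In step 2 the CO2:CaCO3 ratio is 1:1, so n(CaCO3) = 13.840 mol.
Mass of CaCO3 = 13.840 × 100.09 = 1385.3 g.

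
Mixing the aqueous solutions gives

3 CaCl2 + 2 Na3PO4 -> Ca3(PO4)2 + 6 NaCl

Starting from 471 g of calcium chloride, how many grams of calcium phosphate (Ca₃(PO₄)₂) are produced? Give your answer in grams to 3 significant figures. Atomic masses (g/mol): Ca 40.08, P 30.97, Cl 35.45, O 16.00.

M(CaCl2) = 40.08 + 2(35.45) = 110.98 g/mol.
M(Ca3(PO4)2) = 3(40.08) + 2(30.97) + 8(16.00) = 310.18 g/mol.
n(CaCl2) = 471.0 g / 110.98 g/mol = 4.244 mol.
From the equation the CaCl2:Ca3(PO4)2 mole ratio is 3:1, so n(Ca3(PO4)2) = 4.244 × 1/3 = 1.415 mol.
Mass of Ca3(PO4)2 = 1.415 mol × 310.18 g/mol = 438.8 g.

439 g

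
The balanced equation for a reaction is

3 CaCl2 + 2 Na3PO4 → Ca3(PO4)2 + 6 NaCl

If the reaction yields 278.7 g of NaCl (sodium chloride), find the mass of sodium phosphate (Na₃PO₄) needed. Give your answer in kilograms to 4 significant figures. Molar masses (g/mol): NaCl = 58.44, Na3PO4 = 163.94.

n(NaCl) = 278.70 g / 58.44 g/mol = 4.7690 mol.
From the equation the NaCl:Na3PO4 mole ratio is 6:2, so n(Na3PO4) = 4.7690 × 2/6 = 1.5897 mol.
Mass of Na3PO4 = 1.5897 mol × 163.94 g/mol = 260.61 g.
Converting to kg: 260.61 g = 0.2606 kg.

0.2606 kg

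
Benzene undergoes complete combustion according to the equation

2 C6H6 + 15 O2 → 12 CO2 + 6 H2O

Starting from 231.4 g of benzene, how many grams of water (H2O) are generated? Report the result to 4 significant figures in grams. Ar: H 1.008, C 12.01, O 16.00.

M(C6H6) = 6(12.01) + 6(1.008) = 78.108 g/mol.
M(H2O) = 2(1.008) + 16.00 = 18.016 g/mol.
n(C6H6) = 231.40 g / 78.108 g/mol = 2.9626 mol.
From the equation the C6H6:H2O mole ratio is 2:6, so n(H2O) = 2.9626 × 6/2 = 8.8877 mol.
Mass of H2O = 8.8877 mol × 18.016 g/mol = 160.12 g.

160.1 g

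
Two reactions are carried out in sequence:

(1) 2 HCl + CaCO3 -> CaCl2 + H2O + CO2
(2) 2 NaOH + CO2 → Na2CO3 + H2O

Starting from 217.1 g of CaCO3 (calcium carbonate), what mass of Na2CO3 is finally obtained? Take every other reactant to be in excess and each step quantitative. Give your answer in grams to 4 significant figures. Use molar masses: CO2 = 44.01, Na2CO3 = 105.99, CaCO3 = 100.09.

229.9 g

n(CaCO3) = 217.10 / 100.09 = 2.1690 mol.
Step 1 gives a 1:1 ratio of CaCO3 to CO2, so n(CO2) = 2.1690 mol.
In step 2 the CO2:Na2CO3 ratio is 1:1, so n(Na2CO3) = 2.1690 mol.
Mass of Na2CO3 = 2.1690 × 105.99 = 229.90 g.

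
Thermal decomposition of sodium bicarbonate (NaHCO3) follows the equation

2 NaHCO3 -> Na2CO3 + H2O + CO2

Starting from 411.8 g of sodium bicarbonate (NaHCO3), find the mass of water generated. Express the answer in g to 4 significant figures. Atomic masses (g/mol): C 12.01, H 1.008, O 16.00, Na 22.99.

44.16 g

M(NaHCO3) = 22.99 + 1.008 + 12.01 + 3(16.00) = 84.008 g/mol.
M(H2O) = 2(1.008) + 16.00 = 18.016 g/mol.
n(NaHCO3) = 411.80 g / 84.008 g/mol = 4.9019 mol.
From the equation the NaHCO3:H2O mole ratio is 2:1, so n(H2O) = 4.9019 × 1/2 = 2.4510 mol.
Mass of H2O = 2.4510 mol × 18.016 g/mol = 44.156 g.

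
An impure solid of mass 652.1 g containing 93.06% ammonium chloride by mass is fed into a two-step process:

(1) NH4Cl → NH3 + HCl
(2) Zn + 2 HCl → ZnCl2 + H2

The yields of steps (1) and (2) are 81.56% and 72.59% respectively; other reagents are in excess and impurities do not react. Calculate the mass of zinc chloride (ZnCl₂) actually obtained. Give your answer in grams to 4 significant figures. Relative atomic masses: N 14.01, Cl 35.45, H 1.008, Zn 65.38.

457.7 g

Pure NH4Cl = 652.1 × 0.9306 = 606.84 g.
M(NH4Cl) = 14.01 + 4(1.008) + 35.45 = 53.492 g/mol.
M(ZnCl2) = 65.38 + 2(35.45) = 136.28 g/mol.
n(NH4Cl) = 606.84 / 53.492 = 11.345 mol.
Step 1 (NH4Cl:HCl = 1:1): theoretical n(HCl) = 11.345 mol; at 81.56% yield, n(HCl) = 9.2526 mol.
Step 2 (HCl:ZnCl2 = 2:1): theoretical n(ZnCl2) = 4.6263 mol, so theoretical mass = 4.6263 × 136.28 = 630.47 g.
At 72.59% yield, actual mass of ZnCl2 = 630.47 × 0.7259 = 457.66 g.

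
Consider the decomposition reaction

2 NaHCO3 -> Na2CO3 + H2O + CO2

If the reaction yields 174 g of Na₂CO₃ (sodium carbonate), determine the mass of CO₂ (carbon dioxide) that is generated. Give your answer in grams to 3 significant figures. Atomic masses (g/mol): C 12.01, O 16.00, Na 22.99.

72.2 g

M(Na2CO3) = 2(22.99) + 12.01 + 3(16.00) = 105.99 g/mol.
M(CO2) = 12.01 + 2(16.00) = 44.01 g/mol.
n(Na2CO3) = 174.0 g / 105.99 g/mol = 1.642 mol.
From the equation the Na2CO3:CO2 mole ratio is 1:1, so n(CO2) = 1.642 × 1/1 = 1.642 mol.
Mass of CO2 = 1.642 mol × 44.01 g/mol = 72.25 g.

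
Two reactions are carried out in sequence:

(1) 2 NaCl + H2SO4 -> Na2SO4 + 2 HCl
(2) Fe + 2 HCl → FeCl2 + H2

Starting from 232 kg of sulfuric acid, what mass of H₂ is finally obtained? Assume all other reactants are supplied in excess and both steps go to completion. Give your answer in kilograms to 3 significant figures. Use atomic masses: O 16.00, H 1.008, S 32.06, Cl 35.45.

M(H2SO4) = 2(1.008) + 32.06 + 4(16.00) = 98.076 g/mol.
M(H2) = 2(1.008) = 2.016 g/mol.
232 kg = 232000 g.
n(H2SO4) = 232000 / 98.076 = 2366 mol.
Step 1 gives a 1:2 ratio of H2SO4 to HCl, so n(HCl) = 4731 mol.
In step 2 the HCl:H2 ratio is 2:1, so n(H2) = 2366 mol.
Mass of H2 = 2366 × 2.016 = 4769 g = 4.77 kg.

4.77 kg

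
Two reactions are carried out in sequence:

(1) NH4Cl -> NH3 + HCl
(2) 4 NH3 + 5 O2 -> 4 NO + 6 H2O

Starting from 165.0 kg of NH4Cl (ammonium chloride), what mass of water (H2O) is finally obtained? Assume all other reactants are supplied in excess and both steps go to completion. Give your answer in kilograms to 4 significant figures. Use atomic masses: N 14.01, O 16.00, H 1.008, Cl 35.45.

M(NH4Cl) = 14.01 + 4(1.008) + 35.45 = 53.492 g/mol.
M(H2O) = 2(1.008) + 16.00 = 18.016 g/mol.
165.0 kg = 165000 g.
n(NH4Cl) = 165000 / 53.492 = 3084.6 mol.
Step 1 gives a 1:1 ratio of NH4Cl to NH3, so n(NH3) = 3084.6 mol.
In step 2 the NH3:H2O ratio is 4:6, so n(H2O) = 4626.9 mol.
Mass of H2O = 4626.9 × 18.016 = 83358 g = 83.36 kg.

83.36 kg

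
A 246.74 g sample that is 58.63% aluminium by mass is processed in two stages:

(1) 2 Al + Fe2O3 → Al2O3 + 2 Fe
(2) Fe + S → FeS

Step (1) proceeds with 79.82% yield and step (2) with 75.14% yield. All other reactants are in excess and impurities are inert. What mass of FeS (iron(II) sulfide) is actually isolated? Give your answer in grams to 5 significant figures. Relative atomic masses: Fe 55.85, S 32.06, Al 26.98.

282.71 g

Pure Al = 246.74 × 0.5863 = 144.664 g.
M(Al) = 26.98 g/mol.
M(FeS) = 55.85 + 32.06 = 87.91 g/mol.
n(Al) = 144.664 / 26.98 = 5.36189 mol.
Step 1 (Al:Fe = 2:2): theoretical n(Fe) = 5.36189 mol; at 79.82% yield, n(Fe) = 4.27986 mol.
Step 2 (Fe:FeS = 1:1): theoretical n(FeS) = 4.27986 mol, so theoretical mass = 4.27986 × 87.91 = 376.242 g.
At 75.14% yield, actual mass of FeS = 376.242 × 0.7514 = 282.708 g.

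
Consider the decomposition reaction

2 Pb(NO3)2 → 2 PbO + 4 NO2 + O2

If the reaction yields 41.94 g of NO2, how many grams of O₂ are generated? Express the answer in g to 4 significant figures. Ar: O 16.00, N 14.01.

M(NO2) = 14.01 + 2(16.00) = 46.01 g/mol.
M(O2) = 2(16.00) = 32.00 g/mol.
n(NO2) = 41.940 g / 46.01 g/mol = 0.91154 mol.
From the equation the NO2:O2 mole ratio is 4:1, so n(O2) = 0.91154 × 1/4 = 0.22789 mol.
Mass of O2 = 0.22789 mol × 32.00 g/mol = 7.2923 g.

7.292 g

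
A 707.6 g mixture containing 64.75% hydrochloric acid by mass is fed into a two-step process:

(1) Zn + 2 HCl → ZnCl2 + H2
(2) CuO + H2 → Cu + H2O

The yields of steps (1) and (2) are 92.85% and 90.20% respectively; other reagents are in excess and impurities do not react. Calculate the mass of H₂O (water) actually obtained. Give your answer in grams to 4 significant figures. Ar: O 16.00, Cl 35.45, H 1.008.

Pure HCl = 707.6 × 0.6475 = 458.17 g.
M(HCl) = 1.008 + 35.45 = 36.458 g/mol.
M(H2O) = 2(1.008) + 16.00 = 18.016 g/mol.
n(HCl) = 458.17 / 36.458 = 12.567 mol.
Step 1 (HCl:H2 = 2:1): theoretical n(H2) = 6.2835 mol; at 92.85% yield, n(H2) = 5.8343 mol.
Step 2 (H2:H2O = 1:1): theoretical n(H2O) = 5.8343 mol, so theoretical mass = 5.8343 × 18.016 = 105.11 g.
At 90.20% yield, actual mass of H2O = 105.11 × 0.9020 = 94.809 g.

94.81 g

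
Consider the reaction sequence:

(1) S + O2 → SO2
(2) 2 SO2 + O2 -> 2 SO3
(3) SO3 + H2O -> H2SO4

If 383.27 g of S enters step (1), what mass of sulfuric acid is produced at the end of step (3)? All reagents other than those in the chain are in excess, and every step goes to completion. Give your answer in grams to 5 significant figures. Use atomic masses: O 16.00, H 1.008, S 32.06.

M(S) = 32.06 g/mol.
M(H2SO4) = 2(1.008) + 32.06 + 4(16.00) = 98.076 g/mol.
n(S) = 383.27 / 32.06 = 11.9548 mol.
Reaction (1): S→SO2 ratio 1:1 ⇒ n(SO2) = 11.9548 mol.
Reaction (2): SO2→SO3 ratio 2:2 ⇒ n(SO3) = 11.9548 mol.
Reaction (3): SO3→H2SO4 ratio 1:1 ⇒ n(H2SO4) = 11.9548 mol.
Mass of H2SO4 = 11.9548 × 98.076 = 1172.48 g.

1172.5 g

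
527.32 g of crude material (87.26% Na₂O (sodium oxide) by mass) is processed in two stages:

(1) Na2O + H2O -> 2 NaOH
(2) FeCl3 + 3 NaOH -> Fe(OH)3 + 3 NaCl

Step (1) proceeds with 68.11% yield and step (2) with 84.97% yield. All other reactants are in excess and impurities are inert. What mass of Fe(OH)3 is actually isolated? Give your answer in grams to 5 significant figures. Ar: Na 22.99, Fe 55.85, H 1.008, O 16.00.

306.12 g

Pure Na2O = 527.32 × 0.8726 = 460.139 g.
M(Na2O) = 2(22.99) + 16.00 = 61.98 g/mol.
M(Fe(OH)3) = 55.85 + 3(16.00) + 3(1.008) = 106.874 g/mol.
n(Na2O) = 460.139 / 61.98 = 7.42400 mol.
Step 1 (Na2O:NaOH = 1:2): theoretical n(NaOH) = 14.8480 mol; at 68.11% yield, n(NaOH) = 10.1130 mol.
Step 2 (NaOH:Fe(OH)3 = 3:1): theoretical n(Fe(OH)3) = 3.37099 mol, so theoretical mass = 3.37099 × 106.874 = 360.271 g.
At 84.97% yield, actual mass of Fe(OH)3 = 360.271 × 0.8497 = 306.122 g.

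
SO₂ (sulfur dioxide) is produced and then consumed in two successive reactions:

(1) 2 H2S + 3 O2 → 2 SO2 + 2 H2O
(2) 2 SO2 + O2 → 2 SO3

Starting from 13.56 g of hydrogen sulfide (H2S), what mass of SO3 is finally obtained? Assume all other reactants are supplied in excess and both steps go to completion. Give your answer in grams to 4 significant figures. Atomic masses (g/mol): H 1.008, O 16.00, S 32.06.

31.86 g

M(H2S) = 2(1.008) + 32.06 = 34.076 g/mol.
M(SO3) = 32.06 + 3(16.00) = 80.06 g/mol.
n(H2S) = 13.560 / 34.076 = 0.39793 mol.
Step 1 gives a 2:2 ratio of H2S to SO2, so n(SO2) = 0.39793 mol.
In step 2 the SO2:SO3 ratio is 2:2, so n(SO3) = 0.39793 mol.
Mass of SO3 = 0.39793 × 80.06 = 31.859 g.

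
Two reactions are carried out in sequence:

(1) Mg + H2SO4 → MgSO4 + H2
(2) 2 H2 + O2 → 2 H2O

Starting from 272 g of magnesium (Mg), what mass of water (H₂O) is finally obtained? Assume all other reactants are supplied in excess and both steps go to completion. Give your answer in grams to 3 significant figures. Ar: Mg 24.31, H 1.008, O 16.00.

202 g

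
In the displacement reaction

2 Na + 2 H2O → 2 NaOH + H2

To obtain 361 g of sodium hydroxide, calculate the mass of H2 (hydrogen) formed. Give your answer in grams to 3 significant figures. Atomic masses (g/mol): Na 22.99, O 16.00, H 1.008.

9.10 g

M(NaOH) = 22.99 + 16.00 + 1.008 = 39.998 g/mol.
M(H2) = 2(1.008) = 2.016 g/mol.
n(NaOH) = 361.0 g / 39.998 g/mol = 9.025 mol.
From the equation the NaOH:H2 mole ratio is 2:1, so n(H2) = 9.025 × 1/2 = 4.513 mol.
Mass of H2 = 4.513 mol × 2.016 g/mol = 9.098 g.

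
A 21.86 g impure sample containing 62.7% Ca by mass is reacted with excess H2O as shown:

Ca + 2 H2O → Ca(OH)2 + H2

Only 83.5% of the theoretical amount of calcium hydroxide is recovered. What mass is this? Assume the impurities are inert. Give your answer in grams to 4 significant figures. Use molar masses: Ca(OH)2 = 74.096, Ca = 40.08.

21.16 g

Pure Ca available = 21.86 g × 0.627 = 13.706 g.
n(Ca) = 13.706 g / 40.08 g/mol = 0.34197 mol.
From the equation the Ca:Ca(OH)2 mole ratio is 1:1, so n(Ca(OH)2) = 0.34197 × 1/1 = 0.34197 mol.
Mass of Ca(OH)2 = 0.34197 mol × 74.096 g/mol = 25.339 g.
Actual mass collected = 25.339 g × 0.835 = 21.158 g.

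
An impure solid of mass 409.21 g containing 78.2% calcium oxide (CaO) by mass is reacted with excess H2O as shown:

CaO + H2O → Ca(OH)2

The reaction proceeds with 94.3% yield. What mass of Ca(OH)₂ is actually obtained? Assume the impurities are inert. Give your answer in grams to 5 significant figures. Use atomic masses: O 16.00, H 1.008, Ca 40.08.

Pure CaO available = 409.21 g × 0.782 = 320.002 g.
M(CaO) = 40.08 + 16.00 = 56.08 g/mol.
M(Ca(OH)2) = 40.08 + 2(16.00) + 2(1.008) = 74.096 g/mol.
n(CaO) = 320.002 g / 56.08 g/mol = 5.70617 mol.
From the equation the CaO:Ca(OH)2 mole ratio is 1:1, so n(Ca(OH)2) = 5.70617 × 1/1 = 5.70617 mol.
Mass of Ca(OH)2 = 5.70617 mol × 74.096 g/mol = 422.805 g.
Actual mass collected = 422.805 g × 0.943 = 398.705 g.

398.70 g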